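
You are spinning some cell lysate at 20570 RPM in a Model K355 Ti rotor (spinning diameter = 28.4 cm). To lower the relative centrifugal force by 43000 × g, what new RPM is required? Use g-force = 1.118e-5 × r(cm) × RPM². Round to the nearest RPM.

N₂ ≈ 12340 RPM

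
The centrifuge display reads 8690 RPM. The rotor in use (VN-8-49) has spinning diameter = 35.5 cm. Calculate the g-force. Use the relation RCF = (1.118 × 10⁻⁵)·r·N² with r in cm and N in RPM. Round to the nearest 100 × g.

15000 g

r = 35.5 / 2 = 17.75 cm
RCF = 1.118 × 10⁻⁵ × r × N²
RCF = 1.118 × 10⁻⁵ × 17.75 × (8690)² = 1.118 × 10⁻⁵ × 17.75 × 75,516,100 ≈ 14,985.8 × g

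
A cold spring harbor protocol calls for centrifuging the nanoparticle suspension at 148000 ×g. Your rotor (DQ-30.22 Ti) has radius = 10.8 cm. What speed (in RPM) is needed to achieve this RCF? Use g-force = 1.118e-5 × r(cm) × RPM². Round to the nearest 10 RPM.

148,000 = 1.118 × 10⁻⁵ × 10.8 × N²
N² = 148,000 / (12.0744 × 10⁻⁵) = 1,225,733,784
N ≈ √1,225,733,784 ≈ 35,010.5

≈ 35010 RPM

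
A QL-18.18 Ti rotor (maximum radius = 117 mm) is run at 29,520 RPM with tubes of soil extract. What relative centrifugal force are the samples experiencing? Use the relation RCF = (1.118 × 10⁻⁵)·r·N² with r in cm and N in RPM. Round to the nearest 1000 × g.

≈ 114000 x g

r = 117 mm = 11.7 cm
RCF = 1.118 × 10⁻⁵ × 11.7 × (29520)² = 1.118 × 10⁻⁵ × 11.7 × 871,430,400 ≈ 113,988.3 × g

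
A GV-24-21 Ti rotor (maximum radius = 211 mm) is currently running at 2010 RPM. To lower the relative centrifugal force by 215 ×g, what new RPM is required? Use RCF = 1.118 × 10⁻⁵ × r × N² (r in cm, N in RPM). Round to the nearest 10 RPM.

r = 211 mm = 21.1 cm
Current RCF = 1.118 × 10⁻⁵ × 21.1 × (2010)² = 1.118 × 10⁻⁵ × 21.1 × 4,040,100 ≈ 953.1 × g
Target RCF = 953.1 − 215 = 738.1 × g
N² = 738.1 / (23.5898 × 10⁻⁵) = 3,128,895
N ≈ √3,128,895 ≈ 1,768.9

N₂ ≈ 1770 RPM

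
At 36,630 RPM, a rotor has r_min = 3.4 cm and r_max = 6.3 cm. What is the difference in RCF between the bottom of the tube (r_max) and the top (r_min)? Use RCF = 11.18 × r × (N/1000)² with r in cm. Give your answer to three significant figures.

≈ 43500 g

RCF_max = 11.18 × 6.3 × (36.63)² = 11.18 × 6.3 × 1,341.7569 ≈ 94,505.3 × g
RCF_min = 11.18 × 3.4 × (36.63)² = 11.18 × 3.4 × 1,341.7569 ≈ 51,002.9 × g
ΔRCF = 94,505.3 − 51,002.9 = 43,502.4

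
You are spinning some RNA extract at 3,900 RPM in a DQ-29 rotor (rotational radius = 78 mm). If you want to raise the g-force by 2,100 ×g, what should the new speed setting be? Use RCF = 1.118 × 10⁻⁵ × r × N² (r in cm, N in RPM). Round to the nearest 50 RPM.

6250 RPM

r = 78 mm = 7.8 cm
Current RCF = 1.118 × 10⁻⁵ × 7.8 × (3900)² = 1.118 × 10⁻⁵ × 7.8 × 15,210,000 ≈ 1,326.4 × g
Target RCF = 1,326.4 + 2,100 = 3,426.4 × g
N² = 3,426.4 / (8.7204 × 10⁻⁵) = 39,291,776
N ≈ √39,291,776 ≈ 6,268.3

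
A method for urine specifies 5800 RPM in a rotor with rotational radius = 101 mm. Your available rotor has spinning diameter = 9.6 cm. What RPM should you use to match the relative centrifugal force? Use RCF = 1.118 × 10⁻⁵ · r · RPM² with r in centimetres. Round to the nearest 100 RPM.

8400 RPM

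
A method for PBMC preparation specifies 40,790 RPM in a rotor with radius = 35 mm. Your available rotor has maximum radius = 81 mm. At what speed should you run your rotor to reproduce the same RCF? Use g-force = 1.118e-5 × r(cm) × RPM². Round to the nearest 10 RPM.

Original rotor: r = 35 mm = 3.5 cm
RCF_original = 1.118 × 10⁻⁵ × 3.5 × (40790)² = 1.118 × 10⁻⁵ × 3.5 × 1,663,824,100 ≈ 65,105.4 × g
Your rotor: r = 81 mm = 8.1 cm
65,105.4 = 1.118 × 10⁻⁵ × 8.1 × N²
N² = 65,105.4 / (9.0558 × 10⁻⁵) = 718,935,931
N ≈ √718,935,931 ≈ 26,813.0

26810 RPM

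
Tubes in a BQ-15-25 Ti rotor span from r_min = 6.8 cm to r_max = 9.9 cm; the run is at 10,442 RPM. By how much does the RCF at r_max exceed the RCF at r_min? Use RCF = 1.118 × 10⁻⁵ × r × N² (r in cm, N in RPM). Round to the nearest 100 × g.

ΔRCF ≈ 3800 x g

RCF_max = 1.118 × 10⁻⁵ × 9.9 × (10442)² = 1.118 × 10⁻⁵ × 9.9 × 109,035,364 ≈ 12,068.3 × g
RCF_min = 1.118 × 10⁻⁵ × 6.8 × (10442)² = 1.118 × 10⁻⁵ × 6.8 × 109,035,364 ≈ 8,289.3 × g
ΔRCF = 12,068.3 − 8,289.3 = 3,779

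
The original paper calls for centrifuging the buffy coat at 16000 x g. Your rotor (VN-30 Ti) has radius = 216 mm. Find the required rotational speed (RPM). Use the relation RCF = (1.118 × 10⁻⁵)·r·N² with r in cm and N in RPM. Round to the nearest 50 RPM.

r = 216 mm = 21.6 cm
16,000 = 1.118 × 10⁻⁵ × 21.6 × N²
N² = 16,000 / (24.1488 × 10⁻⁵) = 66,255,880
N ≈ √66,255,880 ≈ 8,139.8

8150 RPM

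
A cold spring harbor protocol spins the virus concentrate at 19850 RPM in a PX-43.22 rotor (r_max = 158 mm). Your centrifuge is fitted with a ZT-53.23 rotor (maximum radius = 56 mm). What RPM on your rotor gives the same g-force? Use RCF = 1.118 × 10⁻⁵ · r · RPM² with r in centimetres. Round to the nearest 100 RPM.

33300 RPM

Original rotor: r = 158 mm = 15.8 cm
RCF_original = 1.118 × 10⁻⁵ × 15.8 × (19850)² = 1.118 × 10⁻⁵ × 15.8 × 394,022,500 ≈ 69,601.7 × g
Your rotor: r = 56 mm = 5.6 cm
69,601.7 = 1.118 × 10⁻⁵ × 5.6 × N²
N² = 69,601.7 / (6.2608 × 10⁻⁵) = 1,111,706,172
N ≈ √1,111,706,172 ≈ 33,342.3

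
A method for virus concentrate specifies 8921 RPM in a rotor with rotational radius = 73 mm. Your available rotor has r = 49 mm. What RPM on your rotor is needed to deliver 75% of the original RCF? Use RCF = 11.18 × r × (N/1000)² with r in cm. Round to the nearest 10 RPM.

9430 RPM

Original rotor: r = 73 mm = 7.3 cm
RCF_original = 11.18 × 7.3 × (8.921)² = 11.18 × 7.3 × 79.584241 ≈ 6,495.2 × g
Target RCF = 0.75 × 6,495.2 ≈ 4,871.4 × g
Your rotor: r = 49 mm = 4.9 cm
4,871.4 = 11.18 × 4.9 × (N/1000)²
(N/1000)² = 4,871.4 / 54.782 = 88.92337
N = 1000 × √88.92337 ≈ 9,429.9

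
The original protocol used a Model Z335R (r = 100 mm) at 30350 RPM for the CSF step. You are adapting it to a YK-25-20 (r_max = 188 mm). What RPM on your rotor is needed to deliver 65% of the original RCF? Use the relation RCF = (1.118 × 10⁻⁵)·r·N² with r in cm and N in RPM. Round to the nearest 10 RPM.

Original rotor: r = 100 mm = 10.0 cm
RCF = 1.118 × 10⁻⁵ × r × N²
RCF_original = 1.118 × 10⁻⁵ × 10 × (30350)² = 1.118 × 10⁻⁵ × 10 × 921,122,500 ≈ 102,981.5 × g
Target RCF = 0.65 × 102,981.5 ≈ 66,938 × g
Your rotor: r = 188 mm = 18.8 cm
66,938 = 1.118 × 10⁻⁵ × 18.8 × N²
N² = 66,938 / (21.0184 × 10⁻⁵) = 318,473,338
N ≈ √318,473,338 ≈ 17,845.8

17850 RPM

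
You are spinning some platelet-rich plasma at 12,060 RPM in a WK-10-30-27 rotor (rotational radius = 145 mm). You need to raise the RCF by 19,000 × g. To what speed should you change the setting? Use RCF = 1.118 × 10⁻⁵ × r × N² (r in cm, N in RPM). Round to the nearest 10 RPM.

≈ 16210 RPM

r = 145 mm = 14.5 cm
Current RCF = 1.118 × 10⁻⁵ × 14.5 × (12060)² = 1.118 × 10⁻⁵ × 14.5 × 145,443,600 ≈ 23,577.9 × g
Target RCF = 23,577.9 + 19,000 = 42,577.9 × g
N² = 42,577.9 / (16.211 × 10⁻⁵) = 262,648,202
N ≈ √262,648,202 ≈ 16,206.4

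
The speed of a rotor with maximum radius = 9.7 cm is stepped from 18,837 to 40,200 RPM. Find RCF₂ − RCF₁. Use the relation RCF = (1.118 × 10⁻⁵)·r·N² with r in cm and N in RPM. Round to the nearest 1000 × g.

≈ 137000 g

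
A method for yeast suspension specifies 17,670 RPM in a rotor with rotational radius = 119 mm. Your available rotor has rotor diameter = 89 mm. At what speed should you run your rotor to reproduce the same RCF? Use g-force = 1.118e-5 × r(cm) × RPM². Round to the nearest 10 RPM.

28900 RPM

Original rotor: r = 119 mm = 11.9 cm
RCF = 1.118 × 10⁻⁵ × r × N²
RCF_original = 1.118 × 10⁻⁵ × 11.9 × (17670)² = 1.118 × 10⁻⁵ × 11.9 × 312,228,900 ≈ 41,539.6 × g
Your rotor: r = 89 mm / 2 = 44.5 mm = 4.45 cm
41,539.6 = 1.118 × 10⁻⁵ × 4.45 × N²
N² = 41,539.6 / (4.9751 × 10⁻⁵) = 834,950,051
N ≈ √834,950,051 ≈ 28,895.5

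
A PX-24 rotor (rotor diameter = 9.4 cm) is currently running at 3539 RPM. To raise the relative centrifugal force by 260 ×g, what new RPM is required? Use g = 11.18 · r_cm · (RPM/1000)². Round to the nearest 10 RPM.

N₂ ≈ 4180 RPM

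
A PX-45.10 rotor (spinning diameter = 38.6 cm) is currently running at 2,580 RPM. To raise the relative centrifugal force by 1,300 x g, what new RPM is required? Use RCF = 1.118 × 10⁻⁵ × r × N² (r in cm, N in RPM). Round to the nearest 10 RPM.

r = 38.6 / 2 = 19.3 cm
Current RCF = 1.118 × 10⁻⁵ × 19.3 × (2580)² = 1.118 × 10⁻⁵ × 19.3 × 6,656,400 ≈ 1,436.3 × g
Target RCF = 1,436.3 + 1,300 = 2,736.3 × g
N² = 2,736.3 / (21.5774 × 10⁻⁵) = 12,681,324
N ≈ √12,681,324 ≈ 3,561.1

N₂ ≈ 3560 RPM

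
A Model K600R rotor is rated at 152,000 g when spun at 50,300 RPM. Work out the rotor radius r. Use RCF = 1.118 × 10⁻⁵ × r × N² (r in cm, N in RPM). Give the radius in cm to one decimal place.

RCF = 1.118 × 10⁻⁵ × r × N²
152000 = 1.118 × 10⁻⁵ × r × (50300)²
r = 152000 / (1.118 × 10⁻⁵ × 2,530,090,000) = 152000 / 28286.41 ≈ 5.374 cm

≈ 5.4 cm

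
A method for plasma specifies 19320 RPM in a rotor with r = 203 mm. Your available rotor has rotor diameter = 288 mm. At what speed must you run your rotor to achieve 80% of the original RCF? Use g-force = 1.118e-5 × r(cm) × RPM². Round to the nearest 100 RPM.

20500 RPM

Original rotor: r = 203 mm = 20.3 cm
RCF_original = 1.118 × 10⁻⁵ × 20.3 × (19320)² = 1.118 × 10⁻⁵ × 20.3 × 373,262,400 ≈ 84,713.4 × g
Target RCF = 0.8 × 84,713.4 ≈ 67,770.7 × g
Your rotor: r = 288 mm / 2 = 144 mm = 14.4 cm
67,770.7 = 1.118 × 10⁻⁵ × 14.4 × N²
N² = 67,770.7 / (16.0992 × 10⁻⁵) = 420,956,942
N ≈ √420,956,942 ≈ 20,517.2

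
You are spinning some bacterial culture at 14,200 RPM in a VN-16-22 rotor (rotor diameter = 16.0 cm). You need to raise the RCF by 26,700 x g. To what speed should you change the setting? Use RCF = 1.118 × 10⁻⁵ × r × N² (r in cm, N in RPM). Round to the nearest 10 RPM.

22360 RPM

r = 16.0 / 2 = 8 cm
Current RCF = 1.118 × 10⁻⁵ × 8 × (14200)² = 1.118 × 10⁻⁵ × 8 × 201,640,000 ≈ 18,034.7 × g
Target RCF = 18,034.7 + 26,700 = 44,734.7 × g
N² = 44,734.7 / (8.944 × 10⁻⁵) = 500,164,356
N ≈ √500,164,356 ≈ 22,364.4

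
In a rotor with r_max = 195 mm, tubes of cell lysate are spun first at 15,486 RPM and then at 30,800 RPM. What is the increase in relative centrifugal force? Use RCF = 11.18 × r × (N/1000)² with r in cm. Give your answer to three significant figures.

≈ 155000 × g

r = 195 mm = 19.5 cm
RCF₁ = 11.18 × 19.5 × (15.486)² = 11.18 × 19.5 × 239.816196 ≈ 52,282.3 × g
RCF₂ = 11.18 × 19.5 × (30.8)² = 11.18 × 19.5 × 948.64 ≈ 206,813 × g
Increase = 206,813 − 52,282.3 = 154,530.7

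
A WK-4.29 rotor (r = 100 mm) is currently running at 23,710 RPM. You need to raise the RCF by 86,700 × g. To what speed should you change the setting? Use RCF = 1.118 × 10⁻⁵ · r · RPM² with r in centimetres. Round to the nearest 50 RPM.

36550 RPM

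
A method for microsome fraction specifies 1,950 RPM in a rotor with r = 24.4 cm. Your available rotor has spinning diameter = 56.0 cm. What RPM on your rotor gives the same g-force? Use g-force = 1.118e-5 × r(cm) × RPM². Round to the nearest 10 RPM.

1820 RPM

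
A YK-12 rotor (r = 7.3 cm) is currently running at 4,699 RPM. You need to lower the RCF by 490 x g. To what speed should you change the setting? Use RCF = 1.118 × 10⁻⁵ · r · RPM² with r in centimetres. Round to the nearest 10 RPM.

4010 RPM

Current RCF = 1.118 × 10⁻⁵ × 7.3 × (4699)² = 1.118 × 10⁻⁵ × 7.3 × 22,080,601 ≈ 1,802.1 × g
Target RCF = 1,802.1 − 490 = 1,312.1 × g
N² = 1,312.1 / (8.1614 × 10⁻⁵) = 16,076,899
N ≈ √16,076,899 ≈ 4,009.6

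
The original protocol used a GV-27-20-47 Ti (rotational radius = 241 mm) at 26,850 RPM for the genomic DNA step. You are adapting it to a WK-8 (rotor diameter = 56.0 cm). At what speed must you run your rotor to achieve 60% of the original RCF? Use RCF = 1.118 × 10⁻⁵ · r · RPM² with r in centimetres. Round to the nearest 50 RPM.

Original rotor: r = 241 mm = 24.1 cm
RCF_original = 1.118 × 10⁻⁵ × 24.1 × (26850)² = 1.118 × 10⁻⁵ × 24.1 × 720,922,500 ≈ 194,243.9 × g
Target RCF = 0.6 × 194,243.9 ≈ 116,546.3 × g
Your rotor: r = 56.0 / 2 = 28 cm
116,546.3 = 1.118 × 10⁻⁵ × 28 × N²
N² = 116,546.3 / (31.304 × 10⁻⁵) = 372,304,817
N ≈ √372,304,817 ≈ 19,295.2

19300 RPM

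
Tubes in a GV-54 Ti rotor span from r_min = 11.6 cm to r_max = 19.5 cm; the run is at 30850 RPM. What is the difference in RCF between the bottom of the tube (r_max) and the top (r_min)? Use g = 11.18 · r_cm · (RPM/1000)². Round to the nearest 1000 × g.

ΔRCF ≈ 84000 ×g

ΔRCF = 11.18 × (r_max − r_min) × (N/1000)² = 11.18 × 7.9 × 951.7225 ≈ 84,058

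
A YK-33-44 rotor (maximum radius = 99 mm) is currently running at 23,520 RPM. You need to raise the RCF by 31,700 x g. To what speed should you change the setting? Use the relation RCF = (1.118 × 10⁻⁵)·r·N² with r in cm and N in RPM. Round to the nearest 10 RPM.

28980 RPM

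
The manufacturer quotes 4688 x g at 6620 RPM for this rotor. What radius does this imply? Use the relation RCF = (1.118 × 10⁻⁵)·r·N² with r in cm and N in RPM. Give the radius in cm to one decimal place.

4688 = 1.118 × 10⁻⁵ × r × (6620)²
r = 4688 / (1.118 × 10⁻⁵ × 43,824,400) = 4688 / 489.9568 ≈ 9.568 cm

9.6 cm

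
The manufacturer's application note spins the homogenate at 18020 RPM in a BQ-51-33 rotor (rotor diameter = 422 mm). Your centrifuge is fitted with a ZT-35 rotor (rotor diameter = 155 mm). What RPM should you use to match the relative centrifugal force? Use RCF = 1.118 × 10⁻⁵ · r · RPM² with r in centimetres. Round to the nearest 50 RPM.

Original rotor: r = 422 mm / 2 = 211 mm = 21.1 cm
RCF = 1.118 × 10⁻⁵ × r × N²
RCF_original = 1.118 × 10⁻⁵ × 21.1 × (18020)² = 1.118 × 10⁻⁵ × 21.1 × 324,720,400 ≈ 76,600.9 × g
Your rotor: r = 155 mm / 2 = 77.5 mm = 7.75 cm
76,600.9 = 1.118 × 10⁻⁵ × 7.75 × N²
N² = 76,600.9 / (8.6645 × 10⁻⁵) = 884,077,558
N ≈ √884,077,558 ≈ 29,733.4

29750 RPM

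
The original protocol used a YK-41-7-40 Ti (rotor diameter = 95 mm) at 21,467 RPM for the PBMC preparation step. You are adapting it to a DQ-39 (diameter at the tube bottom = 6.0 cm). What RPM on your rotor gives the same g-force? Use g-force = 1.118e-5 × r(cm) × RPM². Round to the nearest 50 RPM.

27000 RPM

Original rotor: r = 95 mm / 2 = 47.5 mm = 4.75 cm
RCF = 1.118 × 10⁻⁵ × r × N²
RCF_original = 1.118 × 10⁻⁵ × 4.75 × (21467)² = 1.118 × 10⁻⁵ × 4.75 × 460,832,089 ≈ 24,472.5 × g
Your rotor: r = 6.0 / 2 = 3 cm
24,472.5 = 1.118 × 10⁻⁵ × 3 × N²
N² = 24,472.5 / (3.354 × 10⁻⁵) = 729,651,163
N ≈ √729,651,163 ≈ 27,012.1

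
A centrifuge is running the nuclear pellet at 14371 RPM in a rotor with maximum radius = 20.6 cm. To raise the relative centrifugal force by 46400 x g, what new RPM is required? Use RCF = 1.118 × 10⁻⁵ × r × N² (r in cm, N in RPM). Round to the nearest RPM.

N₂ ≈ 20199 RPM

Current RCF = 1.118 × 10⁻⁵ × 20.6 × (14371)² = 1.118 × 10⁻⁵ × 20.6 × 206,525,641 ≈ 47,564.5 × g
Target RCF = 47,564.5 + 46,400 = 93,964.5 × g
N² = 93,964.5 / (23.0308 × 10⁻⁵) = 407,994,946
N ≈ √407,994,946 ≈ 20,198.9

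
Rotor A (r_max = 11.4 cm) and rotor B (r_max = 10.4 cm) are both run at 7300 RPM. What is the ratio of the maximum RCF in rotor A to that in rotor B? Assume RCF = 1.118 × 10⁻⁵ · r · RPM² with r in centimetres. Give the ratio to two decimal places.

1.10

At fixed N, RCF ∝ r, so RCF_A/RCF_B = r_A/r_B = 11.4 / 10.4 = 1.0962.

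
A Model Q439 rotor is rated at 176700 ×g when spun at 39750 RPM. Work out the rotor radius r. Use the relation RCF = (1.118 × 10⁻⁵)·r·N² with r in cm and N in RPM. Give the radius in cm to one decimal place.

≈ 10.0 cm

176700 = 1.118 × 10⁻⁵ × r × (39750)²
r = 176700 / (1.118 × 10⁻⁵ × 1,580,062,500) = 176700 / 17665.1 ≈ 10.003 cm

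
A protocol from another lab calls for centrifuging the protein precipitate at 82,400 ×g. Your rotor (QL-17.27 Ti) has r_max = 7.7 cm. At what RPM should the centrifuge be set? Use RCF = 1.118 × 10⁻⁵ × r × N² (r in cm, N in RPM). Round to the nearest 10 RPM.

30940 RPM

82,400 = 1.118 × 10⁻⁵ × 7.7 × N²
N² = 82,400 / (8.6086 × 10⁻⁵) = 957,182,353
N ≈ √957,182,353 ≈ 30,938.4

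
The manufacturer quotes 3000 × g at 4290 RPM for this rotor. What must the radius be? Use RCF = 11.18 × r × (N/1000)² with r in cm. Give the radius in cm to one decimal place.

r ≈ 14.6 cm

3000 = 11.18 × r × (4.29)²
r = 3000 / (11.18 × 18.4041) = 3000 / 205.7578 ≈ 14.580 cm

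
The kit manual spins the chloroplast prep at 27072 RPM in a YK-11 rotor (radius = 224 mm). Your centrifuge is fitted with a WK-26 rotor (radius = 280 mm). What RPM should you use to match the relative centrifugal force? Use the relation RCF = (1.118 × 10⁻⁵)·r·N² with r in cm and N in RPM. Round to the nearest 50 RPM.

Original rotor: r = 224 mm = 22.4 cm
RCF = 1.118 × 10⁻⁵ × r × N²
RCF_original = 1.118 × 10⁻⁵ × 22.4 × (27072)² = 1.118 × 10⁻⁵ × 22.4 × 732,893,184 ≈ 183,539.9 × g
Your rotor: r = 280 mm = 28.0 cm
183,539.9 = 1.118 × 10⁻⁵ × 28 × N²
N² = 183,539.9 / (31.304 × 10⁻⁵) = 586,314,528
N ≈ √586,314,528 ≈ 24,213.9

24200 RPM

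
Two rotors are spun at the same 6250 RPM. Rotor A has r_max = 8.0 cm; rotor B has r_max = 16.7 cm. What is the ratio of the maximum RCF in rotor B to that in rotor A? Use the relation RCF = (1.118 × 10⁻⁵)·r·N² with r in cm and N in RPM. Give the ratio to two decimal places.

2.09

At fixed N, RCF ∝ r, so RCF_B/RCF_A = r_B/r_A = 16.7 / 8.0 = 2.0875.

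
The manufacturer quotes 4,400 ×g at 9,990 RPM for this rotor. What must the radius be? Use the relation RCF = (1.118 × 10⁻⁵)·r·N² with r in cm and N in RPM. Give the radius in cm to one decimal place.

RCF = 1.118 × 10⁻⁵ × r × N²
4400 = 1.118 × 10⁻⁵ × r × (9990)²
r = 4400 / (1.118 × 10⁻⁵ × 99,800,100) = 4400 / 1115.765 ≈ 3.943 cm

r ≈ 3.9 cm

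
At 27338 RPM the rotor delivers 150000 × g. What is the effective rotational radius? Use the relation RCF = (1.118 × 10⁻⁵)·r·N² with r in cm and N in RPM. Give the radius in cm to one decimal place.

150000 = 1.118 × 10⁻⁵ × r × (27338)²
r = 150000 / (1.118 × 10⁻⁵ × 747,366,244) = 150000 / 8355.555 ≈ 17.952 cm

r ≈ 18.0 cm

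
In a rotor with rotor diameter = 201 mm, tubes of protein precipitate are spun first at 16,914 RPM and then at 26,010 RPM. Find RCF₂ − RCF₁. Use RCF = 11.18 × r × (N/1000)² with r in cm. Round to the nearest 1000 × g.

44000 x g

r = 201 mm / 2 = 100.5 mm = 10.05 cm
RCF₁ = 11.18 × 10.05 × (16.914)² = 11.18 × 10.05 × 286.083396 ≈ 32,144 × g
RCF₂ = 11.18 × 10.05 × (26.01)² = 11.18 × 10.05 × 676.5201 ≈ 76,013.1 × g
Increase = 76,013.1 − 32,144 = 43,869.1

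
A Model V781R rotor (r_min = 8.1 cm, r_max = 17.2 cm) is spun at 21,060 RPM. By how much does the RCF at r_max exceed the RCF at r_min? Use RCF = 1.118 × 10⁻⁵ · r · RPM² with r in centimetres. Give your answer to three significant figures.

RCF_max = 1.118 × 10⁻⁵ × 17.2 × (21060)² = 1.118 × 10⁻⁵ × 17.2 × 443,523,600 ≈ 85,287.8 × g
RCF_min = 1.118 × 10⁻⁵ × 8.1 × (21060)² = 1.118 × 10⁻⁵ × 8.1 × 443,523,600 ≈ 40,164.6 × g
ΔRCF = 85,287.8 − 40,164.6 = 45,123.2

45100 × g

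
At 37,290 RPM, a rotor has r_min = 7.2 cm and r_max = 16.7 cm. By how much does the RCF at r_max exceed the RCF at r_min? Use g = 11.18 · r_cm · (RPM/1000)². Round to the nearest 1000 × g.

148000 x g

RCF_max = 11.18 × 16.7 × (37.29)² = 11.18 × 16.7 × 1,390.5441 ≈ 259,622.9 × g
RCF_min = 11.18 × 7.2 × (37.29)² = 11.18 × 7.2 × 1,390.5441 ≈ 111,933.2 × g
ΔRCF = 259,622.9 − 111,933.2 = 147,689.7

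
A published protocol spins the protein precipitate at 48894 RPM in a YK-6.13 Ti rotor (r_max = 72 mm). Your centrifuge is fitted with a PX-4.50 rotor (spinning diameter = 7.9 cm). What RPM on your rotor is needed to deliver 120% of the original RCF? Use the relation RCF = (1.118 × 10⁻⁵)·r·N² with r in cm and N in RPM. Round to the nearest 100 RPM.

≈ 72300 RPM

Original rotor: r = 72 mm = 7.2 cm
RCF_original = 1.118 × 10⁻⁵ × 7.2 × (48894)² = 1.118 × 10⁻⁵ × 7.2 × 2,390,623,236 ≈ 192,435.6 × g
Target RCF = 1.2 × 192,435.6 ≈ 230,922.7 × g
Your rotor: r = 7.9 / 2 = 3.95 cm
230,922.7 = 1.118 × 10⁻⁵ × 3.95 × N²
N² = 230,922.7 / (4.4161 × 10⁻⁵) = 5,229,109,395
N ≈ √5,229,109,395 ≈ 72,312.6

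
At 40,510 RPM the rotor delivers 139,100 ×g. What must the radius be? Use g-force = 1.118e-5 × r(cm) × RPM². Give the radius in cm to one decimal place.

7.6 cm

RCF = 1.118 × 10⁻⁵ × r × N²
139100 = 1.118 × 10⁻⁵ × r × (40510)²
r = 139100 / (1.118 × 10⁻⁵ × 1,641,060,100) = 139100 / 18347.05 ≈ 7.582 cm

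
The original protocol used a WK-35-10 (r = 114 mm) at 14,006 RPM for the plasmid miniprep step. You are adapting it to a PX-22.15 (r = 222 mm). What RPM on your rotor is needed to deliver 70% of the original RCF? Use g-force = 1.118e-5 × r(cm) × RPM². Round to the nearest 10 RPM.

Original rotor: r = 114 mm = 11.4 cm
RCF_original = 1.118 × 10⁻⁵ × 11.4 × (14006)² = 1.118 × 10⁻⁵ × 11.4 × 196,168,036 ≈ 25,002 × g
Target RCF = 0.7 × 25,002 ≈ 17,501.4 × g
Your rotor: r = 222 mm = 22.2 cm
17,501.4 = 1.118 × 10⁻⁵ × 22.2 × N²
N² = 17,501.4 / (24.8196 × 10⁻⁵) = 70,514,432
N ≈ √70,514,432 ≈ 8,397.3

8400 RPM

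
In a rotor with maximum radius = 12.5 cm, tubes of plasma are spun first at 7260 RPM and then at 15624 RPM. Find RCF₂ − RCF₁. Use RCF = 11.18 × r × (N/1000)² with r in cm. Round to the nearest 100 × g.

≈ 26700 x g

RCF₁ = 11.18 × 12.5 × (7.26)² = 11.18 × 12.5 × 52.7076 ≈ 7,365.9 × g
RCF₂ = 11.18 × 12.5 × (15.624)² = 11.18 × 12.5 × 244.109376 ≈ 34,114.3 × g
Increase = 34,114.3 − 7,365.9 = 26,748.4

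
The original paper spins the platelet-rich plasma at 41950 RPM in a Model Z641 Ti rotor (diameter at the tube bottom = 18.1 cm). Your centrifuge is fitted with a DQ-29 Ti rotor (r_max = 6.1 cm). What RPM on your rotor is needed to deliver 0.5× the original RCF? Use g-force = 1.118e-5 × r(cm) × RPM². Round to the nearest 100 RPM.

Original rotor: r = 18.1 / 2 = 9.05 cm
RCF_original = 1.118 × 10⁻⁵ × 9.05 × (41950)² = 1.118 × 10⁻⁵ × 9.05 × 1,759,802,500 ≈ 178,055.1 × g
Target RCF = 0.5 × 178,055.1 ≈ 89,027.6 × g
89,027.6 = 1.118 × 10⁻⁵ × 6.1 × N²
N² = 89,027.6 / (6.8198 × 10⁻⁵) = 1,305,428,312
N ≈ √1,305,428,312 ≈ 36,130.7

≈ 36100 RPM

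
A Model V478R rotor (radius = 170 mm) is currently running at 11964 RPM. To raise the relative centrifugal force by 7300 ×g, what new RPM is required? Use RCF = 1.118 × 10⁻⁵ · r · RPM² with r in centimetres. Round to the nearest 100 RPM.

r = 170 mm = 17.0 cm
Current RCF = 1.118 × 10⁻⁵ × 17 × (11964)² = 1.118 × 10⁻⁵ × 17 × 143,137,296 ≈ 27,204.7 × g
Target RCF = 27,204.7 + 7,300 = 34,504.7 × g
N² = 34,504.7 / (19.006 × 10⁻⁵) = 181,546,354
N ≈ √181,546,354 ≈ 13,473.9

≈ 13500 RPM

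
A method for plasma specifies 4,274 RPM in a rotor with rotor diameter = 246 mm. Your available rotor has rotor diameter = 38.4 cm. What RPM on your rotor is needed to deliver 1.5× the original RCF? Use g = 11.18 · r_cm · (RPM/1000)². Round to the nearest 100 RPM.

Original rotor: r = 246 mm / 2 = 123 mm = 12.3 cm
RCF_original = 11.18 × 12.3 × (4.274)² = 11.18 × 12.3 × 18.267076 ≈ 2,512 × g
Target RCF = 1.5 × 2,512 ≈ 3,768 × g
Your rotor: r = 38.4 / 2 = 19.2 cm
3,768 = 11.18 × 19.2 × (N/1000)²
(N/1000)² = 3,768 / 214.656 = 17.55367
N = 1000 × √17.55367 ≈ 4,189.7

4200 RPM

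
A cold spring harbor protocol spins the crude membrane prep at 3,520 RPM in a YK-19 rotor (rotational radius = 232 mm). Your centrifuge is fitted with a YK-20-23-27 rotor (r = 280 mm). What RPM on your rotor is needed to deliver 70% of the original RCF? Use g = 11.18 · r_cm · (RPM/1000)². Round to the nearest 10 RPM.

2680 RPM

Original rotor: r = 232 mm = 23.2 cm
RCF_original = 11.18 × 23.2 × (3.52)² = 11.18 × 23.2 × 12.3904 ≈ 3,213.8 × g
Target RCF = 0.7 × 3,213.8 ≈ 2,249.7 × g
Your rotor: r = 280 mm = 28.0 cm
2,249.7 = 11.18 × 28 × (N/1000)²
(N/1000)² = 2,249.7 / 313.04 = 7.186622
N = 1000 × √7.186622 ≈ 2,680.8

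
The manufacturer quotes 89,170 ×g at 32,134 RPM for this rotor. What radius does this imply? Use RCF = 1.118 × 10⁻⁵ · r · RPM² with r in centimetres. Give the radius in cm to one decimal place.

89170 = 1.118 × 10⁻⁵ × r × (32134)²
r = 89170 / (1.118 × 10⁻⁵ × 1,032,593,956) = 89170 / 11544.4 ≈ 7.724 cm

7.7 cm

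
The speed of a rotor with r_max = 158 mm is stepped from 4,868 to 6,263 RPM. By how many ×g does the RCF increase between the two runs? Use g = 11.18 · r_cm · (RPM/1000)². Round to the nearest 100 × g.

≈ 2700 ×g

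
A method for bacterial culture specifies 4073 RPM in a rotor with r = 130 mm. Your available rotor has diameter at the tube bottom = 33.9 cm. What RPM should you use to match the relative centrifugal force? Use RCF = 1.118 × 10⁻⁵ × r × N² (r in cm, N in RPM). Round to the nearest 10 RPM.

Original rotor: r = 130 mm = 13.0 cm
RCF_original = 1.118 × 10⁻⁵ × 13 × (4073)² = 1.118 × 10⁻⁵ × 13 × 16,589,329 ≈ 2,411.1 × g
Your rotor: r = 33.9 / 2 = 16.95 cm
2,411.1 = 1.118 × 10⁻⁵ × 16.95 × N²
N² = 2,411.1 / (18.9501 × 10⁻⁵) = 12,723,416
N ≈ √12,723,416 ≈ 3,567.0

3570 RPM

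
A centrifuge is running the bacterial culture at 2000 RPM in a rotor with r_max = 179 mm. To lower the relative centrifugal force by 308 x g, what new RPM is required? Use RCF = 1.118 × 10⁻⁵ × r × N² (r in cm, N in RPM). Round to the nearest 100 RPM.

1600 RPM

r = 179 mm = 17.9 cm
Current RCF = 1.118 × 10⁻⁵ × 17.9 × (2000)² = 1.118 × 10⁻⁵ × 17.9 × 4,000,000 ≈ 800.5 × g
Target RCF = 800.5 − 308 = 492.5 × g
N² = 492.5 / (20.0122 × 10⁻⁵) = 2,460,999
N ≈ √2,460,999 ≈ 1,568.8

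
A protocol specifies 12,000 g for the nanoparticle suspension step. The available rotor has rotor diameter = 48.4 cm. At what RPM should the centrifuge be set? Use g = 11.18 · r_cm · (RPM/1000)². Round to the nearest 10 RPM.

N ≈ 6660 RPM

r = 48.4 / 2 = 24.2 cm
12,000 = 11.18 × 24.2 × (N/1000)²
(N/1000)² = 12,000 / 270.556 = 44.35311
N = 1000 × √44.35311 ≈ 6,659.8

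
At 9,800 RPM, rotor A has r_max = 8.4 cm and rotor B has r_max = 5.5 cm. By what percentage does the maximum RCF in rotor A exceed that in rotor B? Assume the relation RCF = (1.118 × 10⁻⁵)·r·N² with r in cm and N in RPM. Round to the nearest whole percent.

53%

At equal RPM, RCF scales linearly with r: ratio = 8.4 / 5.5 = 1.5273.
So rotor A delivers 52.7% more g-force.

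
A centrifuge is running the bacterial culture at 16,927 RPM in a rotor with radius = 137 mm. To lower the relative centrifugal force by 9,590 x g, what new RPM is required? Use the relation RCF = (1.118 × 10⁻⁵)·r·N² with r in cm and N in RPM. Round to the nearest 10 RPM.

≈ 14960 RPM

r = 137 mm = 13.7 cm
Current RCF = 1.118 × 10⁻⁵ × 13.7 × (16927)² = 1.118 × 10⁻⁵ × 13.7 × 286,523,329 ≈ 43,885.6 × g
Target RCF = 43,885.6 − 9,590 = 34,295.6 × g
N² = 34,295.6 / (15.3166 × 10⁻⁵) = 223,911,312
N ≈ √223,911,312 ≈ 14,963.7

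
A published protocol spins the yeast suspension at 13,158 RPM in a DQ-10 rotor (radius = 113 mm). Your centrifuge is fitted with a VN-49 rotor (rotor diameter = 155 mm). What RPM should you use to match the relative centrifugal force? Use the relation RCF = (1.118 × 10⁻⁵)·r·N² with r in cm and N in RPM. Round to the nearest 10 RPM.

≈ 15890 RPM

Original rotor: r = 113 mm = 11.3 cm
RCF_original = 1.118 × 10⁻⁵ × 11.3 × (13158)² = 1.118 × 10⁻⁵ × 11.3 × 173,132,964 ≈ 21,872.6 × g
Your rotor: r = 155 mm / 2 = 77.5 mm = 7.75 cm
21,872.6 = 1.118 × 10⁻⁵ × 7.75 × N²
N² = 21,872.6 / (8.6645 × 10⁻⁵) = 252,439,264
N ≈ √252,439,264 ≈ 15,888.3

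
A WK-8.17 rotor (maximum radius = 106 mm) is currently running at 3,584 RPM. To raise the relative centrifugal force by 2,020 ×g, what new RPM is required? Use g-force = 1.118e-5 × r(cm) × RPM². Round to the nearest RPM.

r = 106 mm = 10.6 cm
Current RCF = 1.118 × 10⁻⁵ × 10.6 × (3584)² = 1.118 × 10⁻⁵ × 10.6 × 12,845,056 ≈ 1,522.2 × g
Target RCF = 1,522.2 + 2,020 = 3,542.2 × g
N² = 3,542.2 / (11.8508 × 10⁻⁵) = 29,889,965
N ≈ √29,889,965 ≈ 5,467.2

≈ 5467 RPM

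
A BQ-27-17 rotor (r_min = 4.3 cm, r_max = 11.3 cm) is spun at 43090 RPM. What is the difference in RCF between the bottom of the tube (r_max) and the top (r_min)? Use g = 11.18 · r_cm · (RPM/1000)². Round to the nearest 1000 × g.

ΔRCF = 11.18 × (r_max − r_min) × (N/1000)² = 11.18 × 7.0 × 1,856.7481 ≈ 145,309.1

ΔRCF ≈ 145000 ×g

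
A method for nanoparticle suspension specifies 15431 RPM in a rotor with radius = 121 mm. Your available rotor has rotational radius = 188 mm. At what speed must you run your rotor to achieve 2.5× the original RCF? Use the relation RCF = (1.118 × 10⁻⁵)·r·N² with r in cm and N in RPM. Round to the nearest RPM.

Original rotor: r = 121 mm = 12.1 cm
RCF_original = 1.118 × 10⁻⁵ × 12.1 × (15431)² = 1.118 × 10⁻⁵ × 12.1 × 238,115,761 ≈ 32,211.8 × g
Target RCF = 2.5 × 32,211.8 ≈ 80,529.5 × g
Your rotor: r = 188 mm = 18.8 cm
80,529.5 = 1.118 × 10⁻⁵ × 18.8 × N²
N² = 80,529.5 / (21.0184 × 10⁻⁵) = 383,138,108
N ≈ √383,138,108 ≈ 19,573.9

19574 RPM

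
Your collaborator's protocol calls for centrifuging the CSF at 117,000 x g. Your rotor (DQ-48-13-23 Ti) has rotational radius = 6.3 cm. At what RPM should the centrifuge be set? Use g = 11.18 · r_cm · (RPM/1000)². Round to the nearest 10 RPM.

RCF = 11.18 × r × (N/1000)²
117,000 = 11.18 × 6.3 × (N/1000)²
(N/1000)² = 117,000 / 70.434 = 1661.13
N = 1000 × √1661.13 ≈ 40,757.0

N ≈ 40760 RPM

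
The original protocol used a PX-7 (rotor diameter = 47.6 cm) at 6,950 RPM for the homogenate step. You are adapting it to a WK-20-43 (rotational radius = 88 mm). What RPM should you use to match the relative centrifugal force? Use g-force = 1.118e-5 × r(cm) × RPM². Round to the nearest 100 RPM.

11400 RPM

Original rotor: r = 47.6 / 2 = 23.8 cm
RCF = 1.118 × 10⁻⁵ × r × N²
RCF_original = 1.118 × 10⁻⁵ × 23.8 × (6950)² = 1.118 × 10⁻⁵ × 23.8 × 48,302,500 ≈ 12,852.5 × g
Your rotor: r = 88 mm = 8.8 cm
12,852.5 = 1.118 × 10⁻⁵ × 8.8 × N²
N² = 12,852.5 / (9.8384 × 10⁻⁵) = 130,636,079
N ≈ √130,636,079 ≈ 11,429.6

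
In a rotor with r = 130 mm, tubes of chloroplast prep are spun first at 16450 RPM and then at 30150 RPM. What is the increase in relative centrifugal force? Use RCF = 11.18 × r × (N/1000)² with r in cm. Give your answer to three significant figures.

≈ 92800 ×g

r = 130 mm = 13.0 cm
RCF₁ = 11.18 × 13 × (16.45)² = 11.18 × 13 × 270.6025 ≈ 39,329.4 × g
RCF₂ = 11.18 × 13 × (30.15)² = 11.18 × 13 × 909.0225 ≈ 132,117.3 × g
Increase = 132,117.3 − 39,329.4 = 92,787.9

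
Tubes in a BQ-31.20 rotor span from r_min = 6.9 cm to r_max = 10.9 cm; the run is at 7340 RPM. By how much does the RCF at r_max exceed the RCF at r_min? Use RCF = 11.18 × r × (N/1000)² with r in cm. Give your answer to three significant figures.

≈ 2410 ×g

RCF_max = 11.18 × 10.9 × (7.34)² = 11.18 × 10.9 × 53.8756 ≈ 6,565.4 × g
RCF_min = 11.18 × 6.9 × (7.34)² = 11.18 × 6.9 × 53.8756 ≈ 4,156.1 × g
ΔRCF = 6,565.4 − 4,156.1 = 2,409.3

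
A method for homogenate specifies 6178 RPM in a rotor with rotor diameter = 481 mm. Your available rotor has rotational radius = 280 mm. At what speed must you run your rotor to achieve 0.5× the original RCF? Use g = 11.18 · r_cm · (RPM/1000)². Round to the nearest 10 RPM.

Original rotor: r = 481 mm / 2 = 240.5 mm = 24.05 cm
RCF_original = 11.18 × 24.05 × (6.178)² = 11.18 × 24.05 × 38.167684 ≈ 10,262.5 × g
Target RCF = 0.5 × 10,262.5 ≈ 5,131.2 × g
Your rotor: r = 280 mm = 28.0 cm
5,131.2 = 11.18 × 28 × (N/1000)²
(N/1000)² = 5,131.2 / 313.04 = 16.39152
N = 1000 × √16.39152 ≈ 4,048.6

4050 RPM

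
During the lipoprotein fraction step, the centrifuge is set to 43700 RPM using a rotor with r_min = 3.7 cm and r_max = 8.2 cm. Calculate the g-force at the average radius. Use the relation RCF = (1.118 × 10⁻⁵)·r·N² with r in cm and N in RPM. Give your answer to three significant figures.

RCF ≈ 127000 x g

r_avg = (3.7 + 8.2) / 2 = 5.95 cm
RCF = 1.118 × 10⁻⁵ × r × N²
RCF = 1.118 × 10⁻⁵ × 5.95 × (43700)² = 1.118 × 10⁻⁵ × 5.95 × 1,909,690,000 ≈ 127,034.5 × g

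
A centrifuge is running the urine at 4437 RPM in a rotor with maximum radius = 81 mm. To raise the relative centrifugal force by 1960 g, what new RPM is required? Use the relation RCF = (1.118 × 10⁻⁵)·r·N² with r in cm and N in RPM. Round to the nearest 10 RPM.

r = 81 mm = 8.1 cm
Current RCF = 1.118 × 10⁻⁵ × 8.1 × (4437)² = 1.118 × 10⁻⁵ × 8.1 × 19,686,969 ≈ 1,782.8 × g
Target RCF = 1,782.8 + 1,960 = 3,742.8 × g
N² = 3,742.8 / (9.0558 × 10⁻⁵) = 41,330,418
N ≈ √41,330,418 ≈ 6,428.9

≈ 6430 RPM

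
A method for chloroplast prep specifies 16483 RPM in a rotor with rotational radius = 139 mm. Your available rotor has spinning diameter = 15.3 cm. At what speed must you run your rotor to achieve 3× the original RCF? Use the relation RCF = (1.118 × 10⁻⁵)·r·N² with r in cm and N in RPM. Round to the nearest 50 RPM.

Original rotor: r = 139 mm = 13.9 cm
RCF = 1.118 × 10⁻⁵ × r × N²
RCF_original = 1.118 × 10⁻⁵ × 13.9 × (16483)² = 1.118 × 10⁻⁵ × 13.9 × 271,689,289 ≈ 42,221.1 × g
Target RCF = 3 × 42,221.1 ≈ 126,663.3 × g
Your rotor: r = 15.3 / 2 = 7.65 cm
126,663.3 = 1.118 × 10⁻⁵ × 7.65 × N²
N² = 126,663.3 / (8.5527 × 10⁻⁵) = 1,480,974,429
N ≈ √1,480,974,429 ≈ 38,483.4

38500 RPM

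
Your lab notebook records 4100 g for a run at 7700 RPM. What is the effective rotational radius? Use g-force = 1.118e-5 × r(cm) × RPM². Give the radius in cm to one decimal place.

4100 = 1.118 × 10⁻⁵ × r × (7700)²
r = 4100 / (1.118 × 10⁻⁵ × 59,290,000) = 4100 / 662.8622 ≈ 6.185 cm

≈ 6.2 cm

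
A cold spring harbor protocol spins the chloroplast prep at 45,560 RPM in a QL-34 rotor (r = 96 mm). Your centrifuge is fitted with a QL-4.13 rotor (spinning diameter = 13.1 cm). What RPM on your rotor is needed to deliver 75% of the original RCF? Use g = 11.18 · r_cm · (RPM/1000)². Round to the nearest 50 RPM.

Original rotor: r = 96 mm = 9.6 cm
RCF_original = 11.18 × 9.6 × (45.56)² = 11.18 × 9.6 × 2,075.7136 ≈ 222,782.2 × g
Target RCF = 0.75 × 222,782.2 ≈ 167,086.7 × g
Your rotor: r = 13.1 / 2 = 6.55 cm
167,086.7 = 11.18 × 6.55 × (N/1000)²
(N/1000)² = 167,086.7 / 73.229 = 2281.701
N = 1000 × √2281.701 ≈ 47,767.2

≈ 47750 RPM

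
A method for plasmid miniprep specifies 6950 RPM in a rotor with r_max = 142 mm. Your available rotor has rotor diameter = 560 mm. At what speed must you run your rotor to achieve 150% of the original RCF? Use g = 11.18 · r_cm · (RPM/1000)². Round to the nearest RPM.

Original rotor: r = 142 mm = 14.2 cm
RCF_original = 11.18 × 14.2 × (6.95)² = 11.18 × 14.2 × 48.3025 ≈ 7,668.3 × g
Target RCF = 1.5 × 7,668.3 ≈ 11,502.5 × g
Your rotor: r = 560 mm / 2 = 280 mm = 28 cm
11,502.5 = 11.18 × 28 × (N/1000)²
(N/1000)² = 11,502.5 / 313.04 = 36.74451
N = 1000 × √36.74451 ≈ 6,061.7

≈ 6062 RPM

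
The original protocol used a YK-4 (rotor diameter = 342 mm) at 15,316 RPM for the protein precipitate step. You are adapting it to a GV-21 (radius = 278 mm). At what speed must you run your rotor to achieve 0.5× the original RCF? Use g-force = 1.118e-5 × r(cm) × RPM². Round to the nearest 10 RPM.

8490 RPM

Original rotor: r = 342 mm / 2 = 171 mm = 17.1 cm
RCF = 1.118 × 10⁻⁵ × r × N²
RCF_original = 1.118 × 10⁻⁵ × 17.1 × (15316)² = 1.118 × 10⁻⁵ × 17.1 × 234,579,856 ≈ 44,846.5 × g
Target RCF = 0.5 × 44,846.5 ≈ 22,423.2 × g
Your rotor: r = 278 mm = 27.8 cm
22,423.2 = 1.118 × 10⁻⁵ × 27.8 × N²
N² = 22,423.2 / (31.0804 × 10⁻⁵) = 72,145,790
N ≈ √72,145,790 ≈ 8,493.9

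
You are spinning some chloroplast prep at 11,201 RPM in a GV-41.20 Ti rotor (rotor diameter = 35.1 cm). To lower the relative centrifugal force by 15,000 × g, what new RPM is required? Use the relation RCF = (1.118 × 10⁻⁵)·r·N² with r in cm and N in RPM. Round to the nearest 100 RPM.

r = 35.1 / 2 = 17.55 cm
Current RCF = 1.118 × 10⁻⁵ × 17.55 × (11201)² = 1.118 × 10⁻⁵ × 17.55 × 125,462,401 ≈ 24,616.9 × g
Target RCF = 24,616.9 − 15,000 = 9,616.9 × g
N² = 9,616.9 / (19.6209 × 10⁻⁵) = 49,013,552
N ≈ √49,013,552 ≈ 7,001.0

≈ 7000 RPM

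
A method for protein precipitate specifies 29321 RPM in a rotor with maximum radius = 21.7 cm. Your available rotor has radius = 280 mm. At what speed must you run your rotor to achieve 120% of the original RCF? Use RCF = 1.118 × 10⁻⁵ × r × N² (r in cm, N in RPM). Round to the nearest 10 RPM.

28280 RPM

RCF_original = 1.118 × 10⁻⁵ × 21.7 × (29321)² = 1.118 × 10⁻⁵ × 21.7 × 859,721,041 ≈ 208,573.5 × g
Target RCF = 1.2 × 208,573.5 ≈ 250,288.2 × g
Your rotor: r = 280 mm = 28.0 cm
250,288.2 = 1.118 × 10⁻⁵ × 28 × N²
N² = 250,288.2 / (31.304 × 10⁻⁵) = 799,540,634
N ≈ √799,540,634 ≈ 28,276.1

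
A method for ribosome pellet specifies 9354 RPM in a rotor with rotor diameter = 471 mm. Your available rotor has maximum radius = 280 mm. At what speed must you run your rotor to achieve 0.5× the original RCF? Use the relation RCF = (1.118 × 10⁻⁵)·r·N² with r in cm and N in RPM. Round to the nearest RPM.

Original rotor: r = 471 mm / 2 = 235.5 mm = 23.55 cm
RCF_original = 1.118 × 10⁻⁵ × 23.55 × (9354)² = 1.118 × 10⁻⁵ × 23.55 × 87,497,316 ≈ 23,037.1 × g
Target RCF = 0.5 × 23,037.1 ≈ 11,518.5 × g
Your rotor: r = 280 mm = 28.0 cm
11,518.5 = 1.118 × 10⁻⁵ × 28 × N²
N² = 11,518.5 / (31.304 × 10⁻⁵) = 36,795,617
N ≈ √36,795,617 ≈ 6,065.9

6066 RPM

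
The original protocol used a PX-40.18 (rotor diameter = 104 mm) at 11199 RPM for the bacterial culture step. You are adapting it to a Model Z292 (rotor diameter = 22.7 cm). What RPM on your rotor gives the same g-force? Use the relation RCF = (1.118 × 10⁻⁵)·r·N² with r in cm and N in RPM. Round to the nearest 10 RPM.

7580 RPM

Original rotor: r = 104 mm / 2 = 52 mm = 5.2 cm
RCF_original = 1.118 × 10⁻⁵ × 5.2 × (11199)² = 1.118 × 10⁻⁵ × 5.2 × 125,417,601 ≈ 7,291.3 × g
Your rotor: r = 22.7 / 2 = 11.35 cm
7,291.3 = 1.118 × 10⁻⁵ × 11.35 × N²
N² = 7,291.3 / (12.6893 × 10⁻⁵) = 57,460,222
N ≈ √57,460,222 ≈ 7,580.3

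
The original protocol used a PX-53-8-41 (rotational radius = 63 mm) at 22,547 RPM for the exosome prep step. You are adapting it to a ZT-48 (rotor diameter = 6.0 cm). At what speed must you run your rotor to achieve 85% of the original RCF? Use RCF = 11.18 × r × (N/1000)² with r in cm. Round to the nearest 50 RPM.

Original rotor: r = 63 mm = 6.3 cm
RCF = 11.18 × r × (N/1000)²
RCF_original = 11.18 × 6.3 × (22.547)² = 11.18 × 6.3 × 508.367209 ≈ 35,806.3 × g
Target RCF = 0.85 × 35,806.3 ≈ 30,435.4 × g
Your rotor: r = 6.0 / 2 = 3 cm
30,435.4 = 11.18 × 3 × (N/1000)²
(N/1000)² = 30,435.4 / 33.54 = 907.4359
N = 1000 × √907.4359 ≈ 30,123.7

≈ 30100 RPM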